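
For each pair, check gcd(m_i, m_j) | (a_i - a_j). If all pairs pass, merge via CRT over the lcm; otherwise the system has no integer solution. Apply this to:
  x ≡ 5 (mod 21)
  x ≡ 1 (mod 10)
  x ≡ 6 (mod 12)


Moduli 21, 10, 12 are not pairwise coprime, so CRT works modulo lcm(m_i) when all pairwise compatibility conditions hold.
Pairwise compatibility: gcd(m_i, m_j) must divide a_i - a_j for every pair.
Merge one congruence at a time:
  Start: x ≡ 5 (mod 21).
  Combine with x ≡ 1 (mod 10): gcd(21, 10) = 1; 1 - 5 = -4, which IS divisible by 1, so compatible.
    Write x = 5 + 21·t and substitute into x ≡ 1 (mod 10): 21·t ≡ 1 − 5 = -4 (mod 10).
    Reduce coefficients mod 10: 1·t ≡ 6 (mod 10).
    So t ≡ 6 (mod 10).
    Then x = 5 + 21·6 = 131, valid modulo lcm(21, 10) = 210: x ≡ 131 (mod 210).
  Combine with x ≡ 6 (mod 12): gcd(210, 12) = 6, and 6 - 131 = -125 is NOT divisible by 6.
    ⇒ system is inconsistent (no integer solution).

No solution (the system is inconsistent).


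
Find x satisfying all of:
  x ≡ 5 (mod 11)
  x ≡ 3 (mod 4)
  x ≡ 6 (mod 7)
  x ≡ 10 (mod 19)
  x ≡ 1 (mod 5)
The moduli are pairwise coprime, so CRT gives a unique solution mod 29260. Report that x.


Product of moduli M = 11 · 4 · 7 · 19 · 5 = 29260.
Merge one congruence at a time:
  Start: x ≡ 5 (mod 11).
  Combine with x ≡ 3 (mod 4); new modulus lcm = 44.
    Write x = 5 + 11·t and substitute into x ≡ 3 (mod 4): 11·t ≡ 3 − 5 = -2 (mod 4).
    Reduce coefficients mod 4: 3·t ≡ 2 (mod 4).
    The inverse of 3 mod 4 is 3 (since 3·3 = 9 = 2·4 + 1), so t ≡ 3·2 = 6 ≡ 2 (mod 4).
    Then x = 5 + 11·2 = 27, valid modulo lcm(11, 4) = 44: x ≡ 27 (mod 44).
  Combine with x ≡ 6 (mod 7); new modulus lcm = 308.
    Write x = 27 + 44·t and substitute into x ≡ 6 (mod 7): 44·t ≡ 6 − 27 = -21 (mod 7).
    Reduce coefficients mod 7: 2·t ≡ 0 (mod 7).
    The inverse of 2 mod 7 is 4 (since 2·4 = 8 = 1·7 + 1), so t ≡ 4·0 = 0 ≡ 0 (mod 7).
    Then x = 27 + 44·0 = 27, valid modulo lcm(44, 7) = 308: x ≡ 27 (mod 308).
  Combine with x ≡ 10 (mod 19); new modulus lcm = 5852.
    Write x = 27 + 308·t and substitute into x ≡ 10 (mod 19): 308·t ≡ 10 − 27 = -17 (mod 19).
    Reduce coefficients mod 19: 4·t ≡ 2 (mod 19).
    The inverse of 4 mod 19 is 5 (since 4·5 = 20 = 1·19 + 1), so t ≡ 5·2 = 10 ≡ 10 (mod 19).
    Then x = 27 + 308·10 = 3107, valid modulo lcm(308, 19) = 5852: x ≡ 3107 (mod 5852).
  Combine with x ≡ 1 (mod 5); new modulus lcm = 29260.
    Write x = 3107 + 5852·t and substitute into x ≡ 1 (mod 5): 5852·t ≡ 1 − 3107 = -3106 (mod 5).
    Reduce coefficients mod 5: 2·t ≡ 4 (mod 5).
    The inverse of 2 mod 5 is 3 (since 2·3 = 6 = 1·5 + 1), so t ≡ 3·4 = 12 ≡ 2 (mod 5).
    Then x = 3107 + 5852·2 = 14811, valid modulo lcm(5852, 5) = 29260: x ≡ 14811 (mod 29260).
Verify against each original: 14811 mod 11 = 5, 14811 mod 4 = 3, 14811 mod 7 = 6, 14811 mod 19 = 10, 14811 mod 5 = 1.

x ≡ 14811 (mod 29260).


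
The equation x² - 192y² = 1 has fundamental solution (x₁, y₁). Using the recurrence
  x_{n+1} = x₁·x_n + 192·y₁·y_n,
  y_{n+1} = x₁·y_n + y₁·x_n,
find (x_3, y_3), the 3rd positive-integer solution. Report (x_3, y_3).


Step 1: Find the fundamental solution (x₁, y₁) of x² - 192y² = 1.
  Expand √192 as a continued fraction. a₀ = ⌊√192⌋ = 13; iterate m_{k+1} = d_k·a_k − m_k, d_{k+1} = (192 − m_{k+1}²)/d_k, a_{k+1} = ⌊(a₀ + m_{k+1})/d_{k+1}⌋ (starting m₀ = 0, d₀ = 1), with convergents p_k = a_k·p_{k-1} + p_{k-2}, q_k = a_k·q_{k-1} + q_{k-2} (p₋₁ = 1, q₋₁ = 0):
  k = 0: a₀ = 13; p₀/q₀ = 13/1; p₀² − 192·q₀² = 169 − 192 = -23.
  k = 1: m = 13, d = 23, a = ⌊(13 + 13)/23⌋ = 1; p/q = (1·13 + 1)/(1·1 + 0) = 14/1; p² − 192·q² = 196 − 192 = 4.
  k = 2: m = 10, d = 4, a = ⌊(13 + 10)/4⌋ = 5; p/q = (5·14 + 13)/(5·1 + 1) = 83/6; p² − 192·q² = 6889 − 6912 = -23.
  k = 3: m = 10, d = 23, a = ⌊(13 + 10)/23⌋ = 1; p/q = (1·83 + 14)/(1·6 + 1) = 97/7; p² − 192·q² = 9409 − 9408 = 1.
  The first convergent with p² − 192·q² = 1 gives the fundamental solution (x₁, y₁) = (97, 7).
Step 2: Apply the recurrence (x_{n+1}, y_{n+1}) = (x₁x_n + 192y₁y_n, x₁y_n + y₁x_n) repeatedly.
  From (x_1, y_1) = (97, 7): x_2 = 97·97 + 192·7·7 = 18817; y_2 = 97·7 + 7·97 = 1358.
  From (x_2, y_2) = (18817, 1358): x_3 = 97·18817 + 192·7·1358 = 3650401; y_3 = 97·1358 + 7·18817 = 263445.
Step 3: Verify x_3² - 192·y_3² = 13325427460801 - 13325427460800 = 1 (should be 1). ✓

(x_1, y_1) = (97, 7); (x_3, y_3) = (3650401, 263445).


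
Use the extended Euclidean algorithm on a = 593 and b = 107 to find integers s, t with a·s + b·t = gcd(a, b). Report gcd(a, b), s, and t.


Euclidean algorithm on (593, 107) — divide until remainder is 0:
  593 = 5 · 107 + 58
  107 = 1 · 58 + 49
  58 = 1 · 49 + 9
  49 = 5 · 9 + 4
  9 = 2 · 4 + 1
  4 = 4 · 1 + 0
gcd(593, 107) = 1.
Track Bezout coefficients alongside the remainders: start with r₀ = 593 = a·1 + b·0 (s = 1, t = 0) and r₁ = 107 = a·0 + b·1 (s = 0, t = 1); each new remainder r_{k+1} = r_{k-1} − q_k·r_k inherits s_{k+1} = s_{k-1} − q_k·s_k, t_{k+1} = t_{k-1} − q_k·t_k, so r_k = a·s_k + b·t_k at every step:
  q = 5: r = 58, s = 1 − 5·0 = 1, t = 0 − 5·1 = -5  (check: 593·1 + 107·(-5) = 58)
  q = 1: r = 49, s = 0 − 1·1 = -1, t = 1 − 1·(-5) = 6  (check: 593·(-1) + 107·6 = 49)
  q = 1: r = 9, s = 1 − 1·(-1) = 2, t = -5 − 1·6 = -11  (check: 593·2 + 107·(-11) = 9)
  q = 5: r = 4, s = -1 − 5·2 = -11, t = 6 − 5·(-11) = 61  (check: 593·(-11) + 107·61 = 4)
  q = 2: r = 1, s = 2 − 2·(-11) = 24, t = -11 − 2·61 = -133  (check: 593·24 + 107·(-133) = 1)
The row with r = 1 (the gcd) gives the Bezout coefficients s = 24, t = -133.
Result: 593 · (24) + 107 · (-133) = 1.

gcd(593, 107) = 1; s = 24, t = -133 (check: 593·24 + 107·(-133) = 1).


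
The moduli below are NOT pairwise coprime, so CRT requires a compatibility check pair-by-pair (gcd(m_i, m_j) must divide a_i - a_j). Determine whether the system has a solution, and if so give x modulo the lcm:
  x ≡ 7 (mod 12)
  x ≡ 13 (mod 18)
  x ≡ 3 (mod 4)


Moduli 12, 18, 4 are not pairwise coprime, so CRT works modulo lcm(m_i) when all pairwise compatibility conditions hold.
Pairwise compatibility: gcd(m_i, m_j) must divide a_i - a_j for every pair.
Merge one congruence at a time:
  Start: x ≡ 7 (mod 12).
  Combine with x ≡ 13 (mod 18): gcd(12, 18) = 6; 13 - 7 = 6, which IS divisible by 6, so compatible.
    Write x = 7 + 12·t and substitute into x ≡ 13 (mod 18): 12·t ≡ 13 − 7 = 6 (mod 18).
    Divide the congruence (and modulus) by g = 6: 2·t ≡ 1 (mod 3).
    The inverse of 2 mod 3 is 2 (since 2·2 = 4 = 1·3 + 1), so t ≡ 2·1 = 2 ≡ 2 (mod 3).
    Then x = 7 + 12·2 = 31, valid modulo lcm(12, 18) = 36: x ≡ 31 (mod 36).
  Combine with x ≡ 3 (mod 4): gcd(36, 4) = 4; 3 - 31 = -28, which IS divisible by 4, so compatible.
    Write x = 31 + 36·t and substitute into x ≡ 3 (mod 4): 36·t ≡ 3 − 31 = -28 (mod 4).
    Divide the congruence (and modulus) by g = 4: 9·t ≡ -7 (mod 1).
    Modulo 1 every t works; take t = 0.
    Then x = 31 + 36·0 = 31, valid modulo lcm(36, 4) = 36: x ≡ 31 (mod 36).
Verify: 31 mod 12 = 7, 31 mod 18 = 13, 31 mod 4 = 3.

x ≡ 31 (mod 36).


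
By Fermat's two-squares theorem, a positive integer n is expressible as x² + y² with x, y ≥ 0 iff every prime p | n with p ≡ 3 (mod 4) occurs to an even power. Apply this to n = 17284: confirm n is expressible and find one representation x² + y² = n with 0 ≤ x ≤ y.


Step 1: Factor n = 17284 = 2^2 · 29 · 149.
Step 2: Check the mod-4 condition on each prime factor: 2 = 2 (special); 29 ≡ 1 (mod 4), exponent 1; 149 ≡ 1 (mod 4), exponent 1.
All primes ≡ 3 (mod 4) appear to even exponent (or don't appear), so by the two-squares theorem n IS expressible as a sum of two squares.
Step 3: Build a representation. Group n = k² · m with k = 2 and m = 29 · 149 = 4321 (a product of primes ≡ 1 (mod 4)); a representation of m scales to one of n via (k·x)² + (k·y)² = k²(x² + y²). Each prime p ≡ 1 (mod 4) is itself a sum of two squares; find a² by testing p − a² for a perfect square:
  29: 29 − 1² = 28, 29 − 2² = 25 = 5² ⇒ 29 = 2² + 5².
  149: 149 − 1² = 148, 149 − 2² = 145, 149 − 3² = 140, 149 − 4² = 133, 149 − 5² = 124, 149 − 6² = 113, 149 − 7² = 100 = 10² ⇒ 149 = 7² + 10².
  Combine using the Brahmagupta–Fibonacci identity (a² + b²)(c² + d²) = (ac − bd)² + (ad + bc)² = (ac + bd)² + (ad − bc)²:
  29 · 149 = 4321: from (2² + 5²)(7² + 10²), take (2·7 − 5·10, 2·10 + 5·7) = (14 − 50, 20 + 35) = (-36, 55); dropping signs (only squares matter) gives (36, 55); check 36² + 55² = 1296 + 3025 = 4321 ✓.
  Scale by k = 2: (2·36, 2·55) = (72, 110).
Step 4: Order so x ≤ y and verify: 72² + 110² = 5184 + 12100 = 17284 = n. ✓

n = 17284 = 72² + 110² (one valid representation with x ≤ y).


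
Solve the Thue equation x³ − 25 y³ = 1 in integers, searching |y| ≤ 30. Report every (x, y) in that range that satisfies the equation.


The equation is x³ - 25y³ = 1. For fixed y, x³ = 25·y³ + 1, so a solution requires the RHS to be a perfect cube.
Strategy: iterate y from -30 to 30, compute RHS = 25·y³ + 1, and check whether it is a (positive or negative) perfect cube.
Check small values of y:
  y = 0: RHS = 1 = (1)³ ⇒ x = 1 works.
  y = 1: RHS = 26 is not a perfect cube.
  y = -1: RHS = -24 is not a perfect cube.
  y = 2: RHS = 201 is not a perfect cube.
  y = -2: RHS = -199 is not a perfect cube.
  y = 3: RHS = 676 is not a perfect cube.
  y = -3: RHS = -674 is not a perfect cube.
Continuing the search up to |y| = 30 finds no further solutions beyond those listed.
Collected solutions: (1, 0).

Solutions (with |y| ≤ 30): (1, 0).


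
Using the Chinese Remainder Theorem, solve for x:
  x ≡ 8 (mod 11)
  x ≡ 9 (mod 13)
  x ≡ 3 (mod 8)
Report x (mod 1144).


Moduli 11, 13, 8 are pairwise coprime; by CRT there is a unique solution modulo M = 11 · 13 · 8 = 1144.
Solve pairwise, accumulating the modulus:
  Start with x ≡ 8 (mod 11).
  Combine with x ≡ 9 (mod 13): since gcd(11, 13) = 1, we get a unique residue mod 143.
    Write x = 8 + 11·t and substitute into x ≡ 9 (mod 13): 11·t ≡ 9 − 8 = 1 (mod 13).
    The inverse of 11 mod 13 is 6 (since 11·6 = 66 = 5·13 + 1), so t ≡ 6·1 = 6 ≡ 6 (mod 13).
    Then x = 8 + 11·6 = 74, valid modulo lcm(11, 13) = 143: x ≡ 74 (mod 143).
  Combine with x ≡ 3 (mod 8): since gcd(143, 8) = 1, we get a unique residue mod 1144.
    Write x = 74 + 143·t and substitute into x ≡ 3 (mod 8): 143·t ≡ 3 − 74 = -71 (mod 8).
    Reduce coefficients mod 8: 7·t ≡ 1 (mod 8).
    The inverse of 7 mod 8 is 7 (since 7·7 = 49 = 6·8 + 1), so t ≡ 7·1 = 7 ≡ 7 (mod 8).
    Then x = 74 + 143·7 = 1075, valid modulo lcm(143, 8) = 1144: x ≡ 1075 (mod 1144).
Verify: 1075 mod 11 = 8 ✓, 1075 mod 13 = 9 ✓, 1075 mod 8 = 3 ✓.

x ≡ 1075 (mod 1144).


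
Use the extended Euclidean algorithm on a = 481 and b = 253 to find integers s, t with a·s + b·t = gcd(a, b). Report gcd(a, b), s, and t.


Euclidean algorithm on (481, 253) — divide until remainder is 0:
  481 = 1 · 253 + 228
  253 = 1 · 228 + 25
  228 = 9 · 25 + 3
  25 = 8 · 3 + 1
  3 = 3 · 1 + 0
gcd(481, 253) = 1.
Track Bezout coefficients alongside the remainders: start with r₀ = 481 = a·1 + b·0 (s = 1, t = 0) and r₁ = 253 = a·0 + b·1 (s = 0, t = 1); each new remainder r_{k+1} = r_{k-1} − q_k·r_k inherits s_{k+1} = s_{k-1} − q_k·s_k, t_{k+1} = t_{k-1} − q_k·t_k, so r_k = a·s_k + b·t_k at every step:
  q = 1: r = 228, s = 1 − 1·0 = 1, t = 0 − 1·1 = -1  (check: 481·1 + 253·(-1) = 228)
  q = 1: r = 25, s = 0 − 1·1 = -1, t = 1 − 1·(-1) = 2  (check: 481·(-1) + 253·2 = 25)
  q = 9: r = 3, s = 1 − 9·(-1) = 10, t = -1 − 9·2 = -19  (check: 481·10 + 253·(-19) = 3)
  q = 8: r = 1, s = -1 − 8·10 = -81, t = 2 − 8·(-19) = 154  (check: 481·(-81) + 253·154 = 1)
The row with r = 1 (the gcd) gives the Bezout coefficients s = -81, t = 154.
Result: 481 · (-81) + 253 · (154) = 1.

gcd(481, 253) = 1; s = -81, t = 154 (check: 481·(-81) + 253·154 = 1).


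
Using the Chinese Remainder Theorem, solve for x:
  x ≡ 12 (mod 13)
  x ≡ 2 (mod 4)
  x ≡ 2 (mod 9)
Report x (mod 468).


Moduli 13, 4, 9 are pairwise coprime; by CRT there is a unique solution modulo M = 13 · 4 · 9 = 468.
Solve pairwise, accumulating the modulus:
  Start with x ≡ 12 (mod 13).
  Combine with x ≡ 2 (mod 4): since gcd(13, 4) = 1, we get a unique residue mod 52.
    Write x = 12 + 13·t and substitute into x ≡ 2 (mod 4): 13·t ≡ 2 − 12 = -10 (mod 4).
    Reduce coefficients mod 4: 1·t ≡ 2 (mod 4).
    So t ≡ 2 (mod 4).
    Then x = 12 + 13·2 = 38, valid modulo lcm(13, 4) = 52: x ≡ 38 (mod 52).
  Combine with x ≡ 2 (mod 9): since gcd(52, 9) = 1, we get a unique residue mod 468.
    Write x = 38 + 52·t and substitute into x ≡ 2 (mod 9): 52·t ≡ 2 − 38 = -36 (mod 9).
    Reduce coefficients mod 9: 7·t ≡ 0 (mod 9).
    The inverse of 7 mod 9 is 4 (since 7·4 = 28 = 3·9 + 1), so t ≡ 4·0 = 0 ≡ 0 (mod 9).
    Then x = 38 + 52·0 = 38, valid modulo lcm(52, 9) = 468: x ≡ 38 (mod 468).
Verify: 38 mod 13 = 12 ✓, 38 mod 4 = 2 ✓, 38 mod 9 = 2 ✓.

x ≡ 38 (mod 468).


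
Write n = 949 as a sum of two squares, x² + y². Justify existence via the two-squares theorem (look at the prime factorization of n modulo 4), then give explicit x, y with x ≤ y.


Step 1: Factor n = 949 = 13 · 73.
Step 2: Check the mod-4 condition on each prime factor: 13 ≡ 1 (mod 4), exponent 1; 73 ≡ 1 (mod 4), exponent 1.
All primes ≡ 3 (mod 4) appear to even exponent (or don't appear), so by the two-squares theorem n IS expressible as a sum of two squares.
Step 3: Build a representation. Here n = 13 · 73 is a product of primes ≡ 1 (mod 4). Each prime p ≡ 1 (mod 4) is itself a sum of two squares; find a² by testing p − a² for a perfect square:
  13: 13 − 1² = 12, 13 − 2² = 9 = 3² ⇒ 13 = 2² + 3².
  73: 73 − 1² = 72, 73 − 2² = 69, 73 − 3² = 64 = 8² ⇒ 73 = 3² + 8².
  Combine using the Brahmagupta–Fibonacci identity (a² + b²)(c² + d²) = (ac − bd)² + (ad + bc)² = (ac + bd)² + (ad − bc)²:
  13 · 73 = 949: from (2² + 3²)(3² + 8²), take (2·3 − 3·8, 2·8 + 3·3) = (6 − 24, 16 + 9) = (-18, 25); dropping signs (only squares matter) gives (18, 25); check 18² + 25² = 324 + 625 = 949 ✓.
Step 4: Order so x ≤ y and verify: 18² + 25² = 324 + 625 = 949 = n. ✓

n = 949 = 18² + 25² (one valid representation with x ≤ y).


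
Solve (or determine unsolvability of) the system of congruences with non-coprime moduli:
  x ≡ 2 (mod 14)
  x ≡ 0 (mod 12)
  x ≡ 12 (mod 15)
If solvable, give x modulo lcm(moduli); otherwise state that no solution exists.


Moduli 14, 12, 15 are not pairwise coprime, so CRT works modulo lcm(m_i) when all pairwise compatibility conditions hold.
Pairwise compatibility: gcd(m_i, m_j) must divide a_i - a_j for every pair.
Merge one congruence at a time:
  Start: x ≡ 2 (mod 14).
  Combine with x ≡ 0 (mod 12): gcd(14, 12) = 2; 0 - 2 = -2, which IS divisible by 2, so compatible.
    Write x = 2 + 14·t and substitute into x ≡ 0 (mod 12): 14·t ≡ 0 − 2 = -2 (mod 12).
    Divide the congruence (and modulus) by g = 2: 7·t ≡ -1 (mod 6).
    Reduce coefficients mod 6: 1·t ≡ 5 (mod 6).
    So t ≡ 5 (mod 6).
    Then x = 2 + 14·5 = 72, valid modulo lcm(14, 12) = 84: x ≡ 72 (mod 84).
  Combine with x ≡ 12 (mod 15): gcd(84, 15) = 3; 12 - 72 = -60, which IS divisible by 3, so compatible.
    Write x = 72 + 84·t and substitute into x ≡ 12 (mod 15): 84·t ≡ 12 − 72 = -60 (mod 15).
    Divide the congruence (and modulus) by g = 3: 28·t ≡ -20 (mod 5).
    Reduce coefficients mod 5: 3·t ≡ 0 (mod 5).
    The inverse of 3 mod 5 is 2 (since 3·2 = 6 = 1·5 + 1), so t ≡ 2·0 = 0 ≡ 0 (mod 5).
    Then x = 72 + 84·0 = 72, valid modulo lcm(84, 15) = 420: x ≡ 72 (mod 420).
Verify: 72 mod 14 = 2, 72 mod 12 = 0, 72 mod 15 = 12.

x ≡ 72 (mod 420).


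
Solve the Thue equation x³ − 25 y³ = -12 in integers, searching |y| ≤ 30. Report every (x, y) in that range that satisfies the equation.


The equation is x³ - 25y³ = -12. For fixed y, x³ = 25·y³ − 12, so a solution requires the RHS to be a perfect cube.
Strategy: iterate y from -30 to 30, compute RHS = 25·y³ − 12, and check whether it is a (positive or negative) perfect cube.
Check small values of y:
  y = 0: RHS = -12 is not a perfect cube.
  y = 1: RHS = 13 is not a perfect cube.
  y = -1: RHS = -37 is not a perfect cube.
  y = 2: RHS = 188 is not a perfect cube.
  y = -2: RHS = -212 is not a perfect cube.
  y = 3: RHS = 663 is not a perfect cube.
  y = -3: RHS = -687 is not a perfect cube.
Continuing the search up to |y| = 30 finds no solutions either.
No (x, y) in the scanned range satisfies the equation.

No integer solutions with |y| ≤ 30.


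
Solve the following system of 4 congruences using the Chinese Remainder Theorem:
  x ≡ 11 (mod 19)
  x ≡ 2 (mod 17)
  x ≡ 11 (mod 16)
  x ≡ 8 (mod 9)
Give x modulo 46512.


Product of moduli M = 19 · 17 · 16 · 9 = 46512.
Merge one congruence at a time:
  Start: x ≡ 11 (mod 19).
  Combine with x ≡ 2 (mod 17); new modulus lcm = 323.
    Write x = 11 + 19·t and substitute into x ≡ 2 (mod 17): 19·t ≡ 2 − 11 = -9 (mod 17).
    Reduce coefficients mod 17: 2·t ≡ 8 (mod 17).
    The inverse of 2 mod 17 is 9 (since 2·9 = 18 = 1·17 + 1), so t ≡ 9·8 = 72 ≡ 4 (mod 17).
    Then x = 11 + 19·4 = 87, valid modulo lcm(19, 17) = 323: x ≡ 87 (mod 323).
  Combine with x ≡ 11 (mod 16); new modulus lcm = 5168.
    Write x = 87 + 323·t and substitute into x ≡ 11 (mod 16): 323·t ≡ 11 − 87 = -76 (mod 16).
    Reduce coefficients mod 16: 3·t ≡ 4 (mod 16).
    The inverse of 3 mod 16 is 11 (since 3·11 = 33 = 2·16 + 1), so t ≡ 11·4 = 44 ≡ 12 (mod 16).
    Then x = 87 + 323·12 = 3963, valid modulo lcm(323, 16) = 5168: x ≡ 3963 (mod 5168).
  Combine with x ≡ 8 (mod 9); new modulus lcm = 46512.
    Write x = 3963 + 5168·t and substitute into x ≡ 8 (mod 9): 5168·t ≡ 8 − 3963 = -3955 (mod 9).
    Reduce coefficients mod 9: 2·t ≡ 5 (mod 9).
    The inverse of 2 mod 9 is 5 (since 2·5 = 10 = 1·9 + 1), so t ≡ 5·5 = 25 ≡ 7 (mod 9).
    Then x = 3963 + 5168·7 = 40139, valid modulo lcm(5168, 9) = 46512: x ≡ 40139 (mod 46512).
Verify against each original: 40139 mod 19 = 11, 40139 mod 17 = 2, 40139 mod 16 = 11, 40139 mod 9 = 8.

x ≡ 40139 (mod 46512).


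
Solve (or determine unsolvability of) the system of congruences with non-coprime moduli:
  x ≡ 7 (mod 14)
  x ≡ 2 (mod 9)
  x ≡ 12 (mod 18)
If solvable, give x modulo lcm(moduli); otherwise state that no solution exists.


Moduli 14, 9, 18 are not pairwise coprime, so CRT works modulo lcm(m_i) when all pairwise compatibility conditions hold.
Pairwise compatibility: gcd(m_i, m_j) must divide a_i - a_j for every pair.
Merge one congruence at a time:
  Start: x ≡ 7 (mod 14).
  Combine with x ≡ 2 (mod 9): gcd(14, 9) = 1; 2 - 7 = -5, which IS divisible by 1, so compatible.
    Write x = 7 + 14·t and substitute into x ≡ 2 (mod 9): 14·t ≡ 2 − 7 = -5 (mod 9).
    Reduce coefficients mod 9: 5·t ≡ 4 (mod 9).
    The inverse of 5 mod 9 is 2 (since 5·2 = 10 = 1·9 + 1), so t ≡ 2·4 = 8 ≡ 8 (mod 9).
    Then x = 7 + 14·8 = 119, valid modulo lcm(14, 9) = 126: x ≡ 119 (mod 126).
  Combine with x ≡ 12 (mod 18): gcd(126, 18) = 18, and 12 - 119 = -107 is NOT divisible by 18.
    ⇒ system is inconsistent (no integer solution).

No solution (the system is inconsistent).


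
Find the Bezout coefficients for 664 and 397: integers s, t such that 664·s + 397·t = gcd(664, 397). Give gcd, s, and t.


Euclidean algorithm on (664, 397) — divide until remainder is 0:
  664 = 1 · 397 + 267
  397 = 1 · 267 + 130
  267 = 2 · 130 + 7
  130 = 18 · 7 + 4
  7 = 1 · 4 + 3
  4 = 1 · 3 + 1
  3 = 3 · 1 + 0
gcd(664, 397) = 1.
Track Bezout coefficients alongside the remainders: start with r₀ = 664 = a·1 + b·0 (s = 1, t = 0) and r₁ = 397 = a·0 + b·1 (s = 0, t = 1); each new remainder r_{k+1} = r_{k-1} − q_k·r_k inherits s_{k+1} = s_{k-1} − q_k·s_k, t_{k+1} = t_{k-1} − q_k·t_k, so r_k = a·s_k + b·t_k at every step:
  q = 1: r = 267, s = 1 − 1·0 = 1, t = 0 − 1·1 = -1  (check: 664·1 + 397·(-1) = 267)
  q = 1: r = 130, s = 0 − 1·1 = -1, t = 1 − 1·(-1) = 2  (check: 664·(-1) + 397·2 = 130)
  q = 2: r = 7, s = 1 − 2·(-1) = 3, t = -1 − 2·2 = -5  (check: 664·3 + 397·(-5) = 7)
  q = 18: r = 4, s = -1 − 18·3 = -55, t = 2 − 18·(-5) = 92  (check: 664·(-55) + 397·92 = 4)
  q = 1: r = 3, s = 3 − 1·(-55) = 58, t = -5 − 1·92 = -97  (check: 664·58 + 397·(-97) = 3)
  q = 1: r = 1, s = -55 − 1·58 = -113, t = 92 − 1·(-97) = 189  (check: 664·(-113) + 397·189 = 1)
The row with r = 1 (the gcd) gives the Bezout coefficients s = -113, t = 189.
Result: 664 · (-113) + 397 · (189) = 1.

gcd(664, 397) = 1; s = -113, t = 189 (check: 664·(-113) + 397·189 = 1).


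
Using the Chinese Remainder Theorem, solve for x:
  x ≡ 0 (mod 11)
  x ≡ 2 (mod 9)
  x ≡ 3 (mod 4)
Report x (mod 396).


Moduli 11, 9, 4 are pairwise coprime; by CRT there is a unique solution modulo M = 11 · 9 · 4 = 396.
Solve pairwise, accumulating the modulus:
  Start with x ≡ 0 (mod 11).
  Combine with x ≡ 2 (mod 9): since gcd(11, 9) = 1, we get a unique residue mod 99.
    Write x = 0 + 11·t and substitute into x ≡ 2 (mod 9): 11·t ≡ 2 − 0 = 2 (mod 9).
    Reduce coefficients mod 9: 2·t ≡ 2 (mod 9).
    The inverse of 2 mod 9 is 5 (since 2·5 = 10 = 1·9 + 1), so t ≡ 5·2 = 10 ≡ 1 (mod 9).
    Then x = 0 + 11·1 = 11, valid modulo lcm(11, 9) = 99: x ≡ 11 (mod 99).
  Combine with x ≡ 3 (mod 4): since gcd(99, 4) = 1, we get a unique residue mod 396.
    Write x = 11 + 99·t and substitute into x ≡ 3 (mod 4): 99·t ≡ 3 − 11 = -8 (mod 4).
    Reduce coefficients mod 4: 3·t ≡ 0 (mod 4).
    The inverse of 3 mod 4 is 3 (since 3·3 = 9 = 2·4 + 1), so t ≡ 3·0 = 0 ≡ 0 (mod 4).
    Then x = 11 + 99·0 = 11, valid modulo lcm(99, 4) = 396: x ≡ 11 (mod 396).
Verify: 11 mod 11 = 0 ✓, 11 mod 9 = 2 ✓, 11 mod 4 = 3 ✓.

x ≡ 11 (mod 396).


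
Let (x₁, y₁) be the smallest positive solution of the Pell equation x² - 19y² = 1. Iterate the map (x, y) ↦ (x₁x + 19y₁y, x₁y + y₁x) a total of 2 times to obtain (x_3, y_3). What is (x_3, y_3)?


Step 1: Find the fundamental solution (x₁, y₁) of x² - 19y² = 1.
  Expand √19 as a continued fraction. a₀ = ⌊√19⌋ = 4; iterate m_{k+1} = d_k·a_k − m_k, d_{k+1} = (19 − m_{k+1}²)/d_k, a_{k+1} = ⌊(a₀ + m_{k+1})/d_{k+1}⌋ (starting m₀ = 0, d₀ = 1), with convergents p_k = a_k·p_{k-1} + p_{k-2}, q_k = a_k·q_{k-1} + q_{k-2} (p₋₁ = 1, q₋₁ = 0):
  k = 0: a₀ = 4; p₀/q₀ = 4/1; p₀² − 19·q₀² = 16 − 19 = -3.
  k = 1: m = 4, d = 3, a = ⌊(4 + 4)/3⌋ = 2; p/q = (2·4 + 1)/(2·1 + 0) = 9/2; p² − 19·q² = 81 − 76 = 5.
  k = 2: m = 2, d = 5, a = ⌊(4 + 2)/5⌋ = 1; p/q = (1·9 + 4)/(1·2 + 1) = 13/3; p² − 19·q² = 169 − 171 = -2.
  k = 3: m = 3, d = 2, a = ⌊(4 + 3)/2⌋ = 3; p/q = (3·13 + 9)/(3·3 + 2) = 48/11; p² − 19·q² = 2304 − 2299 = 5.
  k = 4: m = 3, d = 5, a = ⌊(4 + 3)/5⌋ = 1; p/q = (1·48 + 13)/(1·11 + 3) = 61/14; p² − 19·q² = 3721 − 3724 = -3.
  k = 5: m = 2, d = 3, a = ⌊(4 + 2)/3⌋ = 2; p/q = (2·61 + 48)/(2·14 + 11) = 170/39; p² − 19·q² = 28900 − 28899 = 1.
  The first convergent with p² − 19·q² = 1 gives the fundamental solution (x₁, y₁) = (170, 39).
Step 2: Apply the recurrence (x_{n+1}, y_{n+1}) = (x₁x_n + 19y₁y_n, x₁y_n + y₁x_n) repeatedly.
  From (x_1, y_1) = (170, 39): x_2 = 170·170 + 19·39·39 = 57799; y_2 = 170·39 + 39·170 = 13260.
  From (x_2, y_2) = (57799, 13260): x_3 = 170·57799 + 19·39·13260 = 19651490; y_3 = 170·13260 + 39·57799 = 4508361.
Step 3: Verify x_3² - 19·y_3² = 386181059220100 - 386181059220099 = 1 (should be 1). ✓

(x_1, y_1) = (170, 39); (x_3, y_3) = (19651490, 4508361).


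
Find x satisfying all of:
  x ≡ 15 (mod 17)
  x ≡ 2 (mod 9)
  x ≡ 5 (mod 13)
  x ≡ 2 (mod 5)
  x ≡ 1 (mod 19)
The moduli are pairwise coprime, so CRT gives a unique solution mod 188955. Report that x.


Product of moduli M = 17 · 9 · 13 · 5 · 19 = 188955.
Merge one congruence at a time:
  Start: x ≡ 15 (mod 17).
  Combine with x ≡ 2 (mod 9); new modulus lcm = 153.
    Write x = 15 + 17·t and substitute into x ≡ 2 (mod 9): 17·t ≡ 2 − 15 = -13 (mod 9).
    Reduce coefficients mod 9: 8·t ≡ 5 (mod 9).
    The inverse of 8 mod 9 is 8 (since 8·8 = 64 = 7·9 + 1), so t ≡ 8·5 = 40 ≡ 4 (mod 9).
    Then x = 15 + 17·4 = 83, valid modulo lcm(17, 9) = 153: x ≡ 83 (mod 153).
  Combine with x ≡ 5 (mod 13); new modulus lcm = 1989.
    Write x = 83 + 153·t and substitute into x ≡ 5 (mod 13): 153·t ≡ 5 − 83 = -78 (mod 13).
    Reduce coefficients mod 13: 10·t ≡ 0 (mod 13).
    The inverse of 10 mod 13 is 4 (since 10·4 = 40 = 3·13 + 1), so t ≡ 4·0 = 0 ≡ 0 (mod 13).
    Then x = 83 + 153·0 = 83, valid modulo lcm(153, 13) = 1989: x ≡ 83 (mod 1989).
  Combine with x ≡ 2 (mod 5); new modulus lcm = 9945.
    Write x = 83 + 1989·t and substitute into x ≡ 2 (mod 5): 1989·t ≡ 2 − 83 = -81 (mod 5).
    Reduce coefficients mod 5: 4·t ≡ 4 (mod 5).
    The inverse of 4 mod 5 is 4 (since 4·4 = 16 = 3·5 + 1), so t ≡ 4·4 = 16 ≡ 1 (mod 5).
    Then x = 83 + 1989·1 = 2072, valid modulo lcm(1989, 5) = 9945: x ≡ 2072 (mod 9945).
  Combine with x ≡ 1 (mod 19); new modulus lcm = 188955.
    Write x = 2072 + 9945·t and substitute into x ≡ 1 (mod 19): 9945·t ≡ 1 − 2072 = -2071 (mod 19).
    Reduce coefficients mod 19: 8·t ≡ 0 (mod 19).
    The inverse of 8 mod 19 is 12 (since 8·12 = 96 = 5·19 + 1), so t ≡ 12·0 = 0 ≡ 0 (mod 19).
    Then x = 2072 + 9945·0 = 2072, valid modulo lcm(9945, 19) = 188955: x ≡ 2072 (mod 188955).
Verify against each original: 2072 mod 17 = 15, 2072 mod 9 = 2, 2072 mod 13 = 5, 2072 mod 5 = 2, 2072 mod 19 = 1.

x ≡ 2072 (mod 188955).


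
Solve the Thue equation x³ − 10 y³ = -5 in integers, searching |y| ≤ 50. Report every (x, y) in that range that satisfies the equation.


The equation is x³ - 10y³ = -5. For fixed y, x³ = 10·y³ − 5, so a solution requires the RHS to be a perfect cube.
Strategy: iterate y from -50 to 50, compute RHS = 10·y³ − 5, and check whether it is a (positive or negative) perfect cube.
Check small values of y:
  y = 0: RHS = -5 is not a perfect cube.
  y = 1: RHS = 5 is not a perfect cube.
  y = -1: RHS = -15 is not a perfect cube.
  y = 2: RHS = 75 is not a perfect cube.
  y = -2: RHS = -85 is not a perfect cube.
  y = 3: RHS = 265 is not a perfect cube.
  y = -3: RHS = -275 is not a perfect cube.
Continuing the search up to |y| = 50 finds no solutions either.
No (x, y) in the scanned range satisfies the equation.

No integer solutions with |y| ≤ 50.


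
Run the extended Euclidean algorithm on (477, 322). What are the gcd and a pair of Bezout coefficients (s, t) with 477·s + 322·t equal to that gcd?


Euclidean algorithm on (477, 322) — divide until remainder is 0:
  477 = 1 · 322 + 155
  322 = 2 · 155 + 12
  155 = 12 · 12 + 11
  12 = 1 · 11 + 1
  11 = 11 · 1 + 0
gcd(477, 322) = 1.
Track Bezout coefficients alongside the remainders: start with r₀ = 477 = a·1 + b·0 (s = 1, t = 0) and r₁ = 322 = a·0 + b·1 (s = 0, t = 1); each new remainder r_{k+1} = r_{k-1} − q_k·r_k inherits s_{k+1} = s_{k-1} − q_k·s_k, t_{k+1} = t_{k-1} − q_k·t_k, so r_k = a·s_k + b·t_k at every step:
  q = 1: r = 155, s = 1 − 1·0 = 1, t = 0 − 1·1 = -1  (check: 477·1 + 322·(-1) = 155)
  q = 2: r = 12, s = 0 − 2·1 = -2, t = 1 − 2·(-1) = 3  (check: 477·(-2) + 322·3 = 12)
  q = 12: r = 11, s = 1 − 12·(-2) = 25, t = -1 − 12·3 = -37  (check: 477·25 + 322·(-37) = 11)
  q = 1: r = 1, s = -2 − 1·25 = -27, t = 3 − 1·(-37) = 40  (check: 477·(-27) + 322·40 = 1)
The row with r = 1 (the gcd) gives the Bezout coefficients s = -27, t = 40.
Result: 477 · (-27) + 322 · (40) = 1.

gcd(477, 322) = 1; s = -27, t = 40 (check: 477·(-27) + 322·40 = 1).


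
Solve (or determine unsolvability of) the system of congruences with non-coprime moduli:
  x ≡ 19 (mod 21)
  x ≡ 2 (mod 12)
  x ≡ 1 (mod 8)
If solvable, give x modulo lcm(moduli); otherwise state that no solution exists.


Moduli 21, 12, 8 are not pairwise coprime, so CRT works modulo lcm(m_i) when all pairwise compatibility conditions hold.
Pairwise compatibility: gcd(m_i, m_j) must divide a_i - a_j for every pair.
Merge one congruence at a time:
  Start: x ≡ 19 (mod 21).
  Combine with x ≡ 2 (mod 12): gcd(21, 12) = 3, and 2 - 19 = -17 is NOT divisible by 3.
    ⇒ system is inconsistent (no integer solution).

No solution (the system is inconsistent).


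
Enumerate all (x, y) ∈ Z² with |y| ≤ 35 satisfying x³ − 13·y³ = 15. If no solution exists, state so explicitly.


The equation is x³ - 13y³ = 15. For fixed y, x³ = 13·y³ + 15, so a solution requires the RHS to be a perfect cube.
Strategy: iterate y from -35 to 35, compute RHS = 13·y³ + 15, and check whether it is a (positive or negative) perfect cube.
Check small values of y:
  y = 0: RHS = 15 is not a perfect cube.
  y = 1: RHS = 28 is not a perfect cube.
  y = -1: RHS = 2 is not a perfect cube.
  y = 2: RHS = 119 is not a perfect cube.
  y = -2: RHS = -89 is not a perfect cube.
  y = 3: RHS = 366 is not a perfect cube.
  y = -3: RHS = -336 is not a perfect cube.
Continuing the search up to |y| = 35 finds no solutions either.
No (x, y) in the scanned range satisfies the equation.

No integer solutions with |y| ≤ 35.


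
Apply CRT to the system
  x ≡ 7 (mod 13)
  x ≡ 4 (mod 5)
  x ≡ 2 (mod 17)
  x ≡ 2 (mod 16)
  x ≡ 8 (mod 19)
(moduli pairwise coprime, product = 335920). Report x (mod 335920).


Product of moduli M = 13 · 5 · 17 · 16 · 19 = 335920.
Merge one congruence at a time:
  Start: x ≡ 7 (mod 13).
  Combine with x ≡ 4 (mod 5); new modulus lcm = 65.
    Write x = 7 + 13·t and substitute into x ≡ 4 (mod 5): 13·t ≡ 4 − 7 = -3 (mod 5).
    Reduce coefficients mod 5: 3·t ≡ 2 (mod 5).
    The inverse of 3 mod 5 is 2 (since 3·2 = 6 = 1·5 + 1), so t ≡ 2·2 = 4 ≡ 4 (mod 5).
    Then x = 7 + 13·4 = 59, valid modulo lcm(13, 5) = 65: x ≡ 59 (mod 65).
  Combine with x ≡ 2 (mod 17); new modulus lcm = 1105.
    Write x = 59 + 65·t and substitute into x ≡ 2 (mod 17): 65·t ≡ 2 − 59 = -57 (mod 17).
    Reduce coefficients mod 17: 14·t ≡ 11 (mod 17).
    The inverse of 14 mod 17 is 11 (since 14·11 = 154 = 9·17 + 1), so t ≡ 11·11 = 121 ≡ 2 (mod 17).
    Then x = 59 + 65·2 = 189, valid modulo lcm(65, 17) = 1105: x ≡ 189 (mod 1105).
  Combine with x ≡ 2 (mod 16); new modulus lcm = 17680.
    Write x = 189 + 1105·t and substitute into x ≡ 2 (mod 16): 1105·t ≡ 2 − 189 = -187 (mod 16).
    Reduce coefficients mod 16: 1·t ≡ 5 (mod 16).
    So t ≡ 5 (mod 16).
    Then x = 189 + 1105·5 = 5714, valid modulo lcm(1105, 16) = 17680: x ≡ 5714 (mod 17680).
  Combine with x ≡ 8 (mod 19); new modulus lcm = 335920.
    Write x = 5714 + 17680·t and substitute into x ≡ 8 (mod 19): 17680·t ≡ 8 − 5714 = -5706 (mod 19).
    Reduce coefficients mod 19: 10·t ≡ 13 (mod 19).
    The inverse of 10 mod 19 is 2 (since 10·2 = 20 = 1·19 + 1), so t ≡ 2·13 = 26 ≡ 7 (mod 19).
    Then x = 5714 + 17680·7 = 129474, valid modulo lcm(17680, 19) = 335920: x ≡ 129474 (mod 335920).
Verify against each original: 129474 mod 13 = 7, 129474 mod 5 = 4, 129474 mod 17 = 2, 129474 mod 16 = 2, 129474 mod 19 = 8.

x ≡ 129474 (mod 335920).


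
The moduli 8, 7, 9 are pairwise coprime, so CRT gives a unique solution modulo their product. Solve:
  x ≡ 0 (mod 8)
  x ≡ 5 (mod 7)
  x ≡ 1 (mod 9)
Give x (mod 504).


Moduli 8, 7, 9 are pairwise coprime; by CRT there is a unique solution modulo M = 8 · 7 · 9 = 504.
Solve pairwise, accumulating the modulus:
  Start with x ≡ 0 (mod 8).
  Combine with x ≡ 5 (mod 7): since gcd(8, 7) = 1, we get a unique residue mod 56.
    Write x = 0 + 8·t and substitute into x ≡ 5 (mod 7): 8·t ≡ 5 − 0 = 5 (mod 7).
    Reduce coefficients mod 7: 1·t ≡ 5 (mod 7).
    So t ≡ 5 (mod 7).
    Then x = 0 + 8·5 = 40, valid modulo lcm(8, 7) = 56: x ≡ 40 (mod 56).
  Combine with x ≡ 1 (mod 9): since gcd(56, 9) = 1, we get a unique residue mod 504.
    Write x = 40 + 56·t and substitute into x ≡ 1 (mod 9): 56·t ≡ 1 − 40 = -39 (mod 9).
    Reduce coefficients mod 9: 2·t ≡ 6 (mod 9).
    The inverse of 2 mod 9 is 5 (since 2·5 = 10 = 1·9 + 1), so t ≡ 5·6 = 30 ≡ 3 (mod 9).
    Then x = 40 + 56·3 = 208, valid modulo lcm(56, 9) = 504: x ≡ 208 (mod 504).
Verify: 208 mod 8 = 0 ✓, 208 mod 7 = 5 ✓, 208 mod 9 = 1 ✓.

x ≡ 208 (mod 504).


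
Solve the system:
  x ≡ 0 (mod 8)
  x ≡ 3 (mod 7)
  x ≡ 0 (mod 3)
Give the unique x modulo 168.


Moduli 8, 7, 3 are pairwise coprime; by CRT there is a unique solution modulo M = 8 · 7 · 3 = 168.
Solve pairwise, accumulating the modulus:
  Start with x ≡ 0 (mod 8).
  Combine with x ≡ 3 (mod 7): since gcd(8, 7) = 1, we get a unique residue mod 56.
    Write x = 0 + 8·t and substitute into x ≡ 3 (mod 7): 8·t ≡ 3 − 0 = 3 (mod 7).
    Reduce coefficients mod 7: 1·t ≡ 3 (mod 7).
    So t ≡ 3 (mod 7).
    Then x = 0 + 8·3 = 24, valid modulo lcm(8, 7) = 56: x ≡ 24 (mod 56).
  Combine with x ≡ 0 (mod 3): since gcd(56, 3) = 1, we get a unique residue mod 168.
    Write x = 24 + 56·t and substitute into x ≡ 0 (mod 3): 56·t ≡ 0 − 24 = -24 (mod 3).
    Reduce coefficients mod 3: 2·t ≡ 0 (mod 3).
    The inverse of 2 mod 3 is 2 (since 2·2 = 4 = 1·3 + 1), so t ≡ 2·0 = 0 ≡ 0 (mod 3).
    Then x = 24 + 56·0 = 24, valid modulo lcm(56, 3) = 168: x ≡ 24 (mod 168).
Verify: 24 mod 8 = 0 ✓, 24 mod 7 = 3 ✓, 24 mod 3 = 0 ✓.

x ≡ 24 (mod 168).


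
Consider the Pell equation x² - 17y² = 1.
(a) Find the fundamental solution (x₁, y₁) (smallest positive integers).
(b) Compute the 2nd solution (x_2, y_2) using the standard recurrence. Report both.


Step 1: Find the fundamental solution (x₁, y₁) of x² - 17y² = 1.
  Expand √17 as a continued fraction. a₀ = ⌊√17⌋ = 4; iterate m_{k+1} = d_k·a_k − m_k, d_{k+1} = (17 − m_{k+1}²)/d_k, a_{k+1} = ⌊(a₀ + m_{k+1})/d_{k+1}⌋ (starting m₀ = 0, d₀ = 1), with convergents p_k = a_k·p_{k-1} + p_{k-2}, q_k = a_k·q_{k-1} + q_{k-2} (p₋₁ = 1, q₋₁ = 0):
  k = 0: a₀ = 4; p₀/q₀ = 4/1; p₀² − 17·q₀² = 16 − 17 = -1.
  k = 1: m = 4, d = 1, a = ⌊(4 + 4)/1⌋ = 8; p/q = (8·4 + 1)/(8·1 + 0) = 33/8; p² − 17·q² = 1089 − 1088 = 1.
  The first convergent with p² − 17·q² = 1 gives the fundamental solution (x₁, y₁) = (33, 8).
Step 2: Apply the recurrence (x_{n+1}, y_{n+1}) = (x₁x_n + 17y₁y_n, x₁y_n + y₁x_n) repeatedly.
  From (x_1, y_1) = (33, 8): x_2 = 33·33 + 17·8·8 = 2177; y_2 = 33·8 + 8·33 = 528.
Step 3: Verify x_2² - 17·y_2² = 4739329 - 4739328 = 1 (should be 1). ✓

(x_1, y_1) = (33, 8); (x_2, y_2) = (2177, 528).


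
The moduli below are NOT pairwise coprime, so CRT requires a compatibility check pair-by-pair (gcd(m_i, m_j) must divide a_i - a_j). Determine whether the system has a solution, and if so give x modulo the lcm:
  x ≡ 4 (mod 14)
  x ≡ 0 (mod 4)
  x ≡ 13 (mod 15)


Moduli 14, 4, 15 are not pairwise coprime, so CRT works modulo lcm(m_i) when all pairwise compatibility conditions hold.
Pairwise compatibility: gcd(m_i, m_j) must divide a_i - a_j for every pair.
Merge one congruence at a time:
  Start: x ≡ 4 (mod 14).
  Combine with x ≡ 0 (mod 4): gcd(14, 4) = 2; 0 - 4 = -4, which IS divisible by 2, so compatible.
    Write x = 4 + 14·t and substitute into x ≡ 0 (mod 4): 14·t ≡ 0 − 4 = -4 (mod 4).
    Divide the congruence (and modulus) by g = 2: 7·t ≡ -2 (mod 2).
    Reduce coefficients mod 2: 1·t ≡ 0 (mod 2).
    So t ≡ 0 (mod 2).
    Then x = 4 + 14·0 = 4, valid modulo lcm(14, 4) = 28: x ≡ 4 (mod 28).
  Combine with x ≡ 13 (mod 15): gcd(28, 15) = 1; 13 - 4 = 9, which IS divisible by 1, so compatible.
    Write x = 4 + 28·t and substitute into x ≡ 13 (mod 15): 28·t ≡ 13 − 4 = 9 (mod 15).
    Reduce coefficients mod 15: 13·t ≡ 9 (mod 15).
    The inverse of 13 mod 15 is 7 (since 13·7 = 91 = 6·15 + 1), so t ≡ 7·9 = 63 ≡ 3 (mod 15).
    Then x = 4 + 28·3 = 88, valid modulo lcm(28, 15) = 420: x ≡ 88 (mod 420).
Verify: 88 mod 14 = 4, 88 mod 4 = 0, 88 mod 15 = 13.

x ≡ 88 (mod 420).


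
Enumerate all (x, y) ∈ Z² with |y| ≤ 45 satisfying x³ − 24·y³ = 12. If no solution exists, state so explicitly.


The equation is x³ - 24y³ = 12. For fixed y, x³ = 24·y³ + 12, so a solution requires the RHS to be a perfect cube.
Strategy: iterate y from -45 to 45, compute RHS = 24·y³ + 12, and check whether it is a (positive or negative) perfect cube.
Check small values of y:
  y = 0: RHS = 12 is not a perfect cube.
  y = 1: RHS = 36 is not a perfect cube.
  y = -1: RHS = -12 is not a perfect cube.
  y = 2: RHS = 204 is not a perfect cube.
  y = -2: RHS = -180 is not a perfect cube.
  y = 3: RHS = 660 is not a perfect cube.
  y = -3: RHS = -636 is not a perfect cube.
Continuing the search up to |y| = 45 finds no solutions either.
No (x, y) in the scanned range satisfies the equation.

No integer solutions with |y| ≤ 45.


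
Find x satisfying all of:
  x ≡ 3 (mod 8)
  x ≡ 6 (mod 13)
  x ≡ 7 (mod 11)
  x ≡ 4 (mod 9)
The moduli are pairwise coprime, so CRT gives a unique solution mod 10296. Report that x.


Product of moduli M = 8 · 13 · 11 · 9 = 10296.
Merge one congruence at a time:
  Start: x ≡ 3 (mod 8).
  Combine with x ≡ 6 (mod 13); new modulus lcm = 104.
    Write x = 3 + 8·t and substitute into x ≡ 6 (mod 13): 8·t ≡ 6 − 3 = 3 (mod 13).
    The inverse of 8 mod 13 is 5 (since 8·5 = 40 = 3·13 + 1), so t ≡ 5·3 = 15 ≡ 2 (mod 13).
    Then x = 3 + 8·2 = 19, valid modulo lcm(8, 13) = 104: x ≡ 19 (mod 104).
  Combine with x ≡ 7 (mod 11); new modulus lcm = 1144.
    Write x = 19 + 104·t and substitute into x ≡ 7 (mod 11): 104·t ≡ 7 − 19 = -12 (mod 11).
    Reduce coefficients mod 11: 5·t ≡ 10 (mod 11).
    The inverse of 5 mod 11 is 9 (since 5·9 = 45 = 4·11 + 1), so t ≡ 9·10 = 90 ≡ 2 (mod 11).
    Then x = 19 + 104·2 = 227, valid modulo lcm(104, 11) = 1144: x ≡ 227 (mod 1144).
  Combine with x ≡ 4 (mod 9); new modulus lcm = 10296.
    Write x = 227 + 1144·t and substitute into x ≡ 4 (mod 9): 1144·t ≡ 4 − 227 = -223 (mod 9).
    Reduce coefficients mod 9: 1·t ≡ 2 (mod 9).
    So t ≡ 2 (mod 9).
    Then x = 227 + 1144·2 = 2515, valid modulo lcm(1144, 9) = 10296: x ≡ 2515 (mod 10296).
Verify against each original: 2515 mod 8 = 3, 2515 mod 13 = 6, 2515 mod 11 = 7, 2515 mod 9 = 4.

x ≡ 2515 (mod 10296).


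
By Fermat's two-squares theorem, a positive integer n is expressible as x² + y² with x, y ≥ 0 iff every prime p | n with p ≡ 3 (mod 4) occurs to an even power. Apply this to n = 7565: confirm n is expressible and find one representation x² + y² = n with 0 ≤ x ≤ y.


Step 1: Factor n = 7565 = 5 · 17 · 89.
Step 2: Check the mod-4 condition on each prime factor: 5 ≡ 1 (mod 4), exponent 1; 17 ≡ 1 (mod 4), exponent 1; 89 ≡ 1 (mod 4), exponent 1.
All primes ≡ 3 (mod 4) appear to even exponent (or don't appear), so by the two-squares theorem n IS expressible as a sum of two squares.
Step 3: Build a representation. Here n = 5 · 17 · 89 is a product of primes ≡ 1 (mod 4). Each prime p ≡ 1 (mod 4) is itself a sum of two squares; find a² by testing p − a² for a perfect square:
  5: 5 − 1² = 4 = 2² ⇒ 5 = 1² + 2².
  17: 17 − 1² = 16 = 4² ⇒ 17 = 1² + 4².
  89: 89 − 1² = 88, 89 − 2² = 85, 89 − 3² = 80, 89 − 4² = 73, 89 − 5² = 64 = 8² ⇒ 89 = 5² + 8².
  Combine using the Brahmagupta–Fibonacci identity (a² + b²)(c² + d²) = (ac − bd)² + (ad + bc)² = (ac + bd)² + (ad − bc)²:
  5 · 17 = 85: from (1² + 2²)(1² + 4²), take (1·1 − 2·4, 1·4 + 2·1) = (1 − 8, 4 + 2) = (-7, 6); dropping signs (only squares matter) gives (7, 6); check 7² + 6² = 49 + 36 = 85 ✓.
  85 · 89 = 7565: from (7² + 6²)(5² + 8²), take (7·5 − 6·8, 7·8 + 6·5) = (35 − 48, 56 + 30) = (-13, 86); dropping signs (only squares matter) gives (13, 86); check 13² + 86² = 169 + 7396 = 7565 ✓.
Step 4: Order so x ≤ y and verify: 13² + 86² = 169 + 7396 = 7565 = n. ✓

n = 7565 = 13² + 86² (one valid representation with x ≤ y).
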